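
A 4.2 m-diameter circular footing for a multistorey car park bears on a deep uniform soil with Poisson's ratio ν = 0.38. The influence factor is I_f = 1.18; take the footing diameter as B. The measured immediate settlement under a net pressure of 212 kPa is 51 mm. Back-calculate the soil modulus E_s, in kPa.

S_e = q·B·(1−ν²)/E_s · I_f  ⇒  E_s = q·B·(1−ν²)·I_f / S_e.
E_s = 212 × 4.2 × 0.8556 × 1.18 / 0.051 = 17630 kPa

E_s ≈ 17600 kPa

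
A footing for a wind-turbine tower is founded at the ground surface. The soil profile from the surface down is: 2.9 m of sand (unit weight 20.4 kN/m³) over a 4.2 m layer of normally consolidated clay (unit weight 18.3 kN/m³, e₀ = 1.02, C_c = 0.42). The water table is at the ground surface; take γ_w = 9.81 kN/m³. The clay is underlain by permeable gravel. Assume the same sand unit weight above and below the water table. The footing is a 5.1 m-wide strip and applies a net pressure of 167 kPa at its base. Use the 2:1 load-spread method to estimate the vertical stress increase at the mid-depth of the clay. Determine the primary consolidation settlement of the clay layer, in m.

S_c ≈ 0.382 m

Mid-depth of clay below the ground surface: z = 2.9 + 4.2/2 = 5 m.
Total vertical stress at mid-clay: σ_v = 20.4×2.9 + 18.3×2.1 = 97.59 kPa.
Pore pressure: u = 9.81×(5 − 0) = 49.05 kPa.
Initial effective stress: σ'_0 = σ_v − u = 97.59 − 49.05 = 48.54 kPa.
Stress increase at mid-clay by the 2:1 spreading method:
Δσ = qB/(B+z) = 167×5.1/(5.1+5) = 84.327 kPa
Final effective stress: σ'_f = σ'_0 + Δσ = 48.54 + 84.327 = 132.87 kPa.
Normally consolidated clay, so the full stress increment lies on the virgin compression line:
S_c = C_c·H/(1+e₀)·log₁₀(σ'_f/σ'_0) = 0.42×4.2/(1+1.02)×log₁₀(132.87/48.54)
    = 0.87327 × 0.43733 = 0.3819 m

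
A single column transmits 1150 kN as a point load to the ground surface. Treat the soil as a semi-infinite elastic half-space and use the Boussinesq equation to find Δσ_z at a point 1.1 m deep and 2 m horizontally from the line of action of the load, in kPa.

Boussinesq vertical stress below a point load on an elastic half-space:
Δσ_z = 3P/(2πz²) · [1 + (r/z)²]^(−5/2)
r/z = 2/1.1 = 1.8182; [1+(r/z)²]^(−5/2) = 0.025994.
Δσ_z = 3×1150/(2π×1.1²) × 0.025994 = 453.79 × 0.025994 = 11.8 kPa

Δσ_z ≈ 11.8 kPa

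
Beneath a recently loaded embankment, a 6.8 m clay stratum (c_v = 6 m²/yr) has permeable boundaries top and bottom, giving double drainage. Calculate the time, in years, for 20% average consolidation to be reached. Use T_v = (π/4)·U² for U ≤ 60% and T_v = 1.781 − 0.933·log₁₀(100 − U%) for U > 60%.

t ≈ 0.0605 years

Drainage path length: H_d = H/2 = 3.4 m (double drainage).
U ≤ 60%: T_v = (π/4)·U² = (π/4)×0.2² = 0.031416.
t = T_v·H_d²/c_v = 0.031416×3.4²/6 = 0.06053 years.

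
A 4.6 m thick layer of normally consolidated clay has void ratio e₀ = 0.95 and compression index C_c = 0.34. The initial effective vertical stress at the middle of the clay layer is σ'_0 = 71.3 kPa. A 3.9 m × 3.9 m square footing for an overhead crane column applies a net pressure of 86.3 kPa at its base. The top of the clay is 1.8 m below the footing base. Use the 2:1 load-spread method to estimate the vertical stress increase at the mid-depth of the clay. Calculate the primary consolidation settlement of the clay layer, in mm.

S_c ≈ 88.1 mm

Mid-depth of clay below the footing base: z = 1.8 + 4.6/2 = 4.1 m.
Stress increase at mid-clay by the 2:1 spreading method:
Δσ = qBL/((B+z)(L+z)) = 86.3×3.9×3.9/((3.9+4.1)(3.9+4.1)) = 20.51 kPa
Final effective stress: σ'_f = σ'_0 + Δσ = 71.3 + 20.51 = 91.81 kPa.
Normally consolidated clay, so the full stress increment lies on the virgin compression line:
S_c = C_c·H/(1+e₀)·log₁₀(σ'_f/σ'_0) = 0.34×4.6/(1+0.95)×log₁₀(91.81/71.3)
    = 0.80205 × 0.1098 = 0.08807 m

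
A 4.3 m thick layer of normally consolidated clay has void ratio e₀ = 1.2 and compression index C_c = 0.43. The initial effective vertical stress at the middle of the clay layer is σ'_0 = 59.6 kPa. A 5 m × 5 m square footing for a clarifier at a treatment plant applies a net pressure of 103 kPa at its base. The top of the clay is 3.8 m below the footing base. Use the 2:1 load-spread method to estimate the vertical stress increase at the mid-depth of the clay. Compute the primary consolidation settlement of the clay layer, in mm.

Mid-depth of clay below the footing base: z = 3.8 + 4.3/2 = 5.95 m.
Stress increase at mid-clay by the 2:1 spreading method:
Δσ = qBL/((B+z)(L+z)) = 103×5×5/((5+5.95)(5+5.95)) = 21.476 kPa
Final effective stress: σ'_f = σ'_0 + Δσ = 59.6 + 21.476 = 81.076 kPa.
Normally consolidated clay, so the full stress increment lies on the virgin compression line:
S_c = C_c·H/(1+e₀)·log₁₀(σ'_f/σ'_0) = 0.43×4.3/(1+1.2)×log₁₀(81.076/59.6)
    = 0.84045 × 0.13365 = 0.1123 m

S_c ≈ 112 mm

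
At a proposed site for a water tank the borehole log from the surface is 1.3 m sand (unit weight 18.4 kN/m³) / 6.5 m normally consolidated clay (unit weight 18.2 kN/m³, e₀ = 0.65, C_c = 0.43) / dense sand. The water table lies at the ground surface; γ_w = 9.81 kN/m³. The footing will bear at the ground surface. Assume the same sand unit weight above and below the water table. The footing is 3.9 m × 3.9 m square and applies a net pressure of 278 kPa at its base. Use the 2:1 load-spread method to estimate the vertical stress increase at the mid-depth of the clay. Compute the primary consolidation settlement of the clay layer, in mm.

Mid-depth of clay below the ground surface: z = 1.3 + 6.5/2 = 4.55 m.
Total vertical stress at mid-clay: σ_v = 18.4×1.3 + 18.2×3.25 = 83.07 kPa.
Pore pressure: u = 9.81×(4.55 − 0) = 44.636 kPa.
Initial effective stress: σ'_0 = σ_v − u = 83.07 − 44.636 = 38.434 kPa.
Stress increase at mid-clay by the 2:1 spreading method:
Δσ = qBL/((B+z)(L+z)) = 278×3.9×3.9/((3.9+4.55)(3.9+4.55)) = 59.219 kPa
Final effective stress: σ'_f = σ'_0 + Δσ = 38.434 + 59.219 = 97.653 kPa.
Normally consolidated clay, so the full stress increment lies on the virgin compression line:
S_c = C_c·H/(1+e₀)·log₁₀(σ'_f/σ'_0) = 0.43×6.5/(1+0.65)×log₁₀(97.653/38.434)
    = 1.6939 × 0.40497 = 0.686 m

S_c ≈ 686 mm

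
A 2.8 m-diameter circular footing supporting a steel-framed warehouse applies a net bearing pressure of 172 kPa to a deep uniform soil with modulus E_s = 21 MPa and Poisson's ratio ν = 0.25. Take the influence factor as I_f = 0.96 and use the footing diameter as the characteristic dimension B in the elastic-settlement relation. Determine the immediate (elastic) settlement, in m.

S_e ≈ 0.0206 m

Immediate (elastic) settlement: S_e = q·B·(1−ν²)/E_s · I_f.
E_s = 21 MPa = 21000 kPa.
S_e = 172 × 2.8 × (1 − 0.25²) / 21000 × 0.96
    = 172 × 2.8 × 0.9375 / 21000 × 0.96
    = 0.02064 m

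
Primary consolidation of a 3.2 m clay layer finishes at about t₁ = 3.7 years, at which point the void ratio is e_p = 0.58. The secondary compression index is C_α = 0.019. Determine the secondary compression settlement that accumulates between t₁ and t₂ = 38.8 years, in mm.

Secondary compression: S_s = C_α·H/(1+e_p)·log₁₀(t₂/t₁)
S_s = 0.019×3.2/(1+0.58)×log₁₀(38.8/3.7)
    = 0.03848 × 1.021 = 0.03927 m

S_s ≈ 39.3 mm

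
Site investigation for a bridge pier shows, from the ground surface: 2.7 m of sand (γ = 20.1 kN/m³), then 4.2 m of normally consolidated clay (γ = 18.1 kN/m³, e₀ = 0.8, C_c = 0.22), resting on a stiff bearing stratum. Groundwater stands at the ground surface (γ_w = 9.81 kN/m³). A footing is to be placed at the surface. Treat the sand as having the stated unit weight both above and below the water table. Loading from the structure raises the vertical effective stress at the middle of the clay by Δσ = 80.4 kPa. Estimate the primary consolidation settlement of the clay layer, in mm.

Mid-depth of clay below the ground surface: z = 2.7 + 4.2/2 = 4.8 m.
Total vertical stress at mid-clay: σ_v = 20.1×2.7 + 18.1×2.1 = 92.28 kPa.
Pore pressure: u = 9.81×(4.8 − 0) = 47.088 kPa.
Initial effective stress: σ'_0 = σ_v − u = 92.28 − 47.088 = 45.192 kPa.
Final effective stress: σ'_f = σ'_0 + Δσ = 45.192 + 80.4 = 125.59 kPa.
Normally consolidated clay, so the full stress increment lies on the virgin compression line:
S_c = C_c·H/(1+e₀)·log₁₀(σ'_f/σ'_0) = 0.22×4.2/(1+0.8)×log₁₀(125.59/45.192)
    = 0.51333 × 0.44389 = 0.2279 m

S_c ≈ 228 mm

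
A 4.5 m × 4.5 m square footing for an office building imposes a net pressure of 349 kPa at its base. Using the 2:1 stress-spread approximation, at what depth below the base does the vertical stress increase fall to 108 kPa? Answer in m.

2:1 spreading — at depth z the loaded area has grown by z in each plan dimension:
qB²/(B+z)² = Δσ_z ⇒ z = B(√(q/Δσ_z) − 1) = 4.5×(√(349/108) − 1) = 3.589 m

z ≈ 3.59 m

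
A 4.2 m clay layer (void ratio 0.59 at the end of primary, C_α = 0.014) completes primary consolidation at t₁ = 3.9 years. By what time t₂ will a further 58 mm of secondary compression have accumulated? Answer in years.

t₂ ≈ 144 years

S_s = C_α·H/(1+e_p)·log₁₀(t₂/t₁) ⇒ log₁₀(t₂/t₁) = S_s·(1+e_p)/(C_α·H).
log₁₀(t₂/t₁) = 0.058 × (1+0.59) / (0.014×4.2) = 1.568
t₂ = t₁ × 10^1.568 = 3.9 × 37.01 = 144.4 years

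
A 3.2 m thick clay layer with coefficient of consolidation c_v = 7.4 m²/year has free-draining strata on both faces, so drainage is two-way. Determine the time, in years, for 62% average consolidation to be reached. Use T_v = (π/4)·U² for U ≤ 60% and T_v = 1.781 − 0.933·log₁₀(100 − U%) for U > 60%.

Drainage path length: H_d = H/2 = 1.6 m (double drainage).
U > 60%: T_v = 1.781 − 0.933·log₁₀(100 − 62) = 0.30706.
t = T_v·H_d²/c_v = 0.30706×1.6²/7.4 = 0.1062 years.

t ≈ 0.106 years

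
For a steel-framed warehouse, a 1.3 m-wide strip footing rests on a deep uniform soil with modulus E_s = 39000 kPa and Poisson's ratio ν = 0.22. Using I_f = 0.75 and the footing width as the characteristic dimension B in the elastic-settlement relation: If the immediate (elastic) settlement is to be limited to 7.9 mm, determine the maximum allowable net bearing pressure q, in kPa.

q ≈ 332 kPa

S_e = q·B·(1−ν²)/E_s · I_f  ⇒  q = S_e·E_s / (B·(1−ν²)·I_f).
q = 0.0079 × 39000 / (1.3 × 0.9516 × 0.75) = 332.1 kPa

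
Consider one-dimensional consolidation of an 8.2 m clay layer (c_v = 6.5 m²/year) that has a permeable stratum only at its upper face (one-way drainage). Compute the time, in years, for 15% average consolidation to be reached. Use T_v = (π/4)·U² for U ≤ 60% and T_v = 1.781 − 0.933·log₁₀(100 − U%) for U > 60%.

Drainage path length: H_d = H = 8.2 m (single drainage).
U ≤ 60%: T_v = (π/4)·U² = (π/4)×0.15² = 0.017671.
t = T_v·H_d²/c_v = 0.017671×8.2²/6.5 = 0.1828 years.

t ≈ 0.183 years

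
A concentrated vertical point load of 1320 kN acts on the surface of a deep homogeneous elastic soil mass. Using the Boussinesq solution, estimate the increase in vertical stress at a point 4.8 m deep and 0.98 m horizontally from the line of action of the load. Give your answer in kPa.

Δσ_z ≈ 24.7 kPa

Boussinesq vertical stress below a point load on an elastic half-space:
Δσ_z = 3P/(2πz²) · [1 + (r/z)²]^(−5/2)
r/z = 0.98/4.8 = 0.20417; [1+(r/z)²]^(−5/2) = 0.90294.
Δσ_z = 3×1320/(2π×4.8²) × 0.90294 = 27.355 × 0.90294 = 24.7 kPa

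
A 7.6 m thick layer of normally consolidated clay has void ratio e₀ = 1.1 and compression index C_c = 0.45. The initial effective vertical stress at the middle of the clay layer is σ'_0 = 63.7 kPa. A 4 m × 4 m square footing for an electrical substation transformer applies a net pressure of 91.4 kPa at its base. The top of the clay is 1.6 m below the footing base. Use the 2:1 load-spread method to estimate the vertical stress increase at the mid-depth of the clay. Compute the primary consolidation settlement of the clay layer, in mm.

S_c ≈ 163 mm

Mid-depth of clay below the footing base: z = 1.6 + 7.6/2 = 5.4 m.
Stress increase at mid-clay by the 2:1 spreading method:
Δσ = qBL/((B+z)(L+z)) = 91.4×4×4/((4+5.4)(4+5.4)) = 16.55 kPa
Final effective stress: σ'_f = σ'_0 + Δσ = 63.7 + 16.55 = 80.25 kPa.
Normally consolidated clay, so the full stress increment lies on the virgin compression line:
S_c = C_c·H/(1+e₀)·log₁₀(σ'_f/σ'_0) = 0.45×7.6/(1+1.1)×log₁₀(80.25/63.7)
    = 1.6286 × 0.10031 = 0.1634 m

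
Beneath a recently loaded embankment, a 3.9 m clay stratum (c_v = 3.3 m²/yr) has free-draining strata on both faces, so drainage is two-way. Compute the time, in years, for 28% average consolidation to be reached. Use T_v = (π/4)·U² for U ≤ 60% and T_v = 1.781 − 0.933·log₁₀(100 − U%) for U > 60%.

Drainage path length: H_d = H/2 = 1.95 m (double drainage).
U ≤ 60%: T_v = (π/4)·U² = (π/4)×0.28² = 0.061575.
t = T_v·H_d²/c_v = 0.061575×1.95²/3.3 = 0.07095 years.

t ≈ 0.071 years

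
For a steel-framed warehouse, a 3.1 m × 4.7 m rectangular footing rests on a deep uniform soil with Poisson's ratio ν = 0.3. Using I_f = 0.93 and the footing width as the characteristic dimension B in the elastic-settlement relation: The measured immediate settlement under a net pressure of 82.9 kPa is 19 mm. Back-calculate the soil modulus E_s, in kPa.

S_e = q·B·(1−ν²)/E_s · I_f  ⇒  E_s = q·B·(1−ν²)·I_f / S_e.
E_s = 82.9 × 3.1 × 0.91 × 0.93 / 0.019 = 11450 kPa

E_s ≈ 11400 kPa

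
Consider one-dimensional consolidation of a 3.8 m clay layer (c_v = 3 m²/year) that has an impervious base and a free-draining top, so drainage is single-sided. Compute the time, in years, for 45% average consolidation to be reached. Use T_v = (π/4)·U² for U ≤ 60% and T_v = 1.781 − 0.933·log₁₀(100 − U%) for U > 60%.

Drainage path length: H_d = H = 3.8 m (single drainage).
U ≤ 60%: T_v = (π/4)·U² = (π/4)×0.45² = 0.15904.
t = T_v·H_d²/c_v = 0.15904×3.8²/3 = 0.7655 years.

t ≈ 0.766 years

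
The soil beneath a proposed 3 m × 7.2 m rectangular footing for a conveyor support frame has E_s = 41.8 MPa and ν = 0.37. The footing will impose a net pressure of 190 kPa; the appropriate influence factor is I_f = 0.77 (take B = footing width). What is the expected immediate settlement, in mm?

S_e ≈ 9.06 mm

Immediate (elastic) settlement: S_e = q·B·(1−ν²)/E_s · I_f.
E_s = 41.8 MPa = 41800 kPa.
S_e = 190 × 3 × (1 − 0.37²) / 41800 × 0.77
    = 190 × 3 × 0.8631 / 41800 × 0.77
    = 0.009063 m = 9.063 mm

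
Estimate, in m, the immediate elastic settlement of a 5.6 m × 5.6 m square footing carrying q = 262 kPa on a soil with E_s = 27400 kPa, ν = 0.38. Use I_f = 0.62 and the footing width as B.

Immediate (elastic) settlement: S_e = q·B·(1−ν²)/E_s · I_f.
S_e = 262 × 5.6 × (1 − 0.38²) / 27400 × 0.62
    = 262 × 5.6 × 0.8556 / 27400 × 0.62
    = 0.02841 m

S_e ≈ 0.0284 m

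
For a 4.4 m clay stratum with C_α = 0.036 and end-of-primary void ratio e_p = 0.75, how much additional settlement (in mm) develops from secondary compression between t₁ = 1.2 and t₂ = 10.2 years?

Secondary compression: S_s = C_α·H/(1+e_p)·log₁₀(t₂/t₁)
S_s = 0.036×4.4/(1+0.75)×log₁₀(10.2/1.2)
    = 0.09051 × 0.9294 = 0.08413 m

S_s ≈ 84.1 mm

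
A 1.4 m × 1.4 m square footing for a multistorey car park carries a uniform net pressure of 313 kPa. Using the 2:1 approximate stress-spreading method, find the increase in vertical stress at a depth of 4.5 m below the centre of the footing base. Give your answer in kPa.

By the 2:1 method the load spreads at 1 horizontal : 2 vertical, so at depth z the loaded area has grown by z in each plan dimension:
Δσ = qBL/((B+z)(L+z)) = 313×1.4×1.4/((1.4+4.5)(1.4+4.5)) = 17.624 kPa

Δσ_z ≈ 17.6 kPa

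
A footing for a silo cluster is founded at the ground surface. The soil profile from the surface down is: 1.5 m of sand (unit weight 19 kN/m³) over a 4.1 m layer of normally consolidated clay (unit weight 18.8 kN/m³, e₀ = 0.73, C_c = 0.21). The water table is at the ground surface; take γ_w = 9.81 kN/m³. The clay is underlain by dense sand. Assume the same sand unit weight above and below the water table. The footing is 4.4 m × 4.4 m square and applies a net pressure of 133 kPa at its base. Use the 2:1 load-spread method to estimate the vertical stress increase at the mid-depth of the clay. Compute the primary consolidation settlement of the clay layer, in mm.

Mid-depth of clay below the ground surface: z = 1.5 + 4.1/2 = 3.55 m.
Total vertical stress at mid-clay: σ_v = 19×1.5 + 18.8×2.05 = 67.04 kPa.
Pore pressure: u = 9.81×(3.55 − 0) = 34.825 kPa.
Initial effective stress: σ'_0 = σ_v − u = 67.04 − 34.825 = 32.215 kPa.
Stress increase at mid-clay by the 2:1 spreading method:
Δσ = qBL/((B+z)(L+z)) = 133×4.4×4.4/((4.4+3.55)(4.4+3.55)) = 40.74 kPa
Final effective stress: σ'_f = σ'_0 + Δσ = 32.215 + 40.74 = 72.955 kPa.
Normally consolidated clay, so the full stress increment lies on the virgin compression line:
S_c = C_c·H/(1+e₀)·log₁₀(σ'_f/σ'_0) = 0.21×4.1/(1+0.73)×log₁₀(72.955/32.215)
    = 0.49769 × 0.355 = 0.1767 m

S_c ≈ 177 mm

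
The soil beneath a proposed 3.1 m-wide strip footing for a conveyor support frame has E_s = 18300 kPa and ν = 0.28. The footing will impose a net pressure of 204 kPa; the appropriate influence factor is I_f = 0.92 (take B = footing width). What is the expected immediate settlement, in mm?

S_e ≈ 29.3 mm

Immediate (elastic) settlement: S_e = q·B·(1−ν²)/E_s · I_f.
S_e = 204 × 3.1 × (1 − 0.28²) / 18300 × 0.92
    = 204 × 3.1 × 0.9216 / 18300 × 0.92
    = 0.0293 m = 29.3 mm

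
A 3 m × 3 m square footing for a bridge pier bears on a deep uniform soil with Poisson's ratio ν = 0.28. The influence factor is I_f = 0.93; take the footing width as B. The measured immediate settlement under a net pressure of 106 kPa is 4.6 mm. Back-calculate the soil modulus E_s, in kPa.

E_s ≈ 59300 kPa

S_e = q·B·(1−ν²)/E_s · I_f  ⇒  E_s = q·B·(1−ν²)·I_f / S_e.
E_s = 106 × 3 × 0.9216 × 0.93 / 0.0046 = 59250 kPa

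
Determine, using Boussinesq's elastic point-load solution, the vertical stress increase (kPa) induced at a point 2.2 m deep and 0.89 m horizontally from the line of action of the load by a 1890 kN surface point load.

Boussinesq vertical stress below a point load on an elastic half-space:
Δσ_z = 3P/(2πz²) · [1 + (r/z)²]^(−5/2)
r/z = 0.89/2.2 = 0.40455; [1+(r/z)²]^(−5/2) = 0.6846.
Δσ_z = 3×1890/(2π×2.2²) × 0.6846 = 186.45 × 0.6846 = 127.6 kPa

Δσ_z ≈ 128 kPa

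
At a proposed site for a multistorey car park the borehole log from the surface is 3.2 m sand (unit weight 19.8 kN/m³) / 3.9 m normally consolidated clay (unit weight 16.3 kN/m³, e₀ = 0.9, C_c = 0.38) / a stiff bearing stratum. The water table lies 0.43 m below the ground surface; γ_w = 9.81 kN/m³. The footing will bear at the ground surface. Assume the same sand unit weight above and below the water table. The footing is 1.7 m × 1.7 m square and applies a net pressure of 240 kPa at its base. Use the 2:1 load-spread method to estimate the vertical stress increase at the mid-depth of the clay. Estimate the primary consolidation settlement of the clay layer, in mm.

Mid-depth of clay below the ground surface: z = 3.2 + 3.9/2 = 5.15 m.
Total vertical stress at mid-clay: σ_v = 19.8×3.2 + 16.3×1.95 = 95.145 kPa.
Pore pressure: u = 9.81×(5.15 − 0.43) = 46.303 kPa.
Initial effective stress: σ'_0 = σ_v − u = 95.145 − 46.303 = 48.842 kPa.
Stress increase at mid-clay by the 2:1 spreading method:
Δσ = qBL/((B+z)(L+z)) = 240×1.7×1.7/((1.7+5.15)(1.7+5.15)) = 14.782 kPa
Final effective stress: σ'_f = σ'_0 + Δσ = 48.842 + 14.782 = 63.624 kPa.
Normally consolidated clay, so the full stress increment lies on the virgin compression line:
S_c = C_c·H/(1+e₀)·log₁₀(σ'_f/σ'_0) = 0.38×3.9/(1+0.9)×log₁₀(63.624/48.842)
    = 0.78 × 0.11483 = 0.08957 m

S_c ≈ 89.6 mm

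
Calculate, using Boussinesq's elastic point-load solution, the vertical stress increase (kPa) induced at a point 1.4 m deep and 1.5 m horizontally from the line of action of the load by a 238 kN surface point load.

Δσ_z ≈ 8.57 kPa

Boussinesq vertical stress below a point load on an elastic half-space:
Δσ_z = 3P/(2πz²) · [1 + (r/z)²]^(−5/2)
r/z = 1.5/1.4 = 1.0714; [1+(r/z)²]^(−5/2) = 0.14789.
Δσ_z = 3×238/(2π×1.4²) × 0.14789 = 57.978 × 0.14789 = 8.574 kPa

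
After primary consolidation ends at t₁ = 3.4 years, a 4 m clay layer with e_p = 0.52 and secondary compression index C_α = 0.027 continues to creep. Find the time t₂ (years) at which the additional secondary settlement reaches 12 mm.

t₂ ≈ 5.02 years

S_s = C_α·H/(1+e_p)·log₁₀(t₂/t₁) ⇒ log₁₀(t₂/t₁) = S_s·(1+e_p)/(C_α·H).
log₁₀(t₂/t₁) = 0.012 × (1+0.52) / (0.027×4) = 0.1689
t₂ = t₁ × 10^0.1689 = 3.4 × 1.475 = 5.016 years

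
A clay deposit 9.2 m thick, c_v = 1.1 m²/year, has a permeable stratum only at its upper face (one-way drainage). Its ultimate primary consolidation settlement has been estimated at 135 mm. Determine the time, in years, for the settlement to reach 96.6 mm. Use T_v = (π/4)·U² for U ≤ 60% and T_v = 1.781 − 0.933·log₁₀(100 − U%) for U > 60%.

t ≈ 32.7 years

Drainage path length: H_d = H = 9.2 m (single drainage).
U = S(t)/S_ult = 96.6/135 = 0.7156.
U > 60%: T_v = 1.781 − 0.933·log₁₀(100 − 71.556) = 0.42442.
t = T_v·H_d²/c_v = 0.42442×9.2²/1.1 = 32.66 years.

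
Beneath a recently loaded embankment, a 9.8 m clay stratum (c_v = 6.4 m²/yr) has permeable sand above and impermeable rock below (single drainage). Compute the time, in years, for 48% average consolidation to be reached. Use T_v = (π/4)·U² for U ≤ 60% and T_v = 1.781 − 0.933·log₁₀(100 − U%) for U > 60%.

t ≈ 2.72 years

Drainage path length: H_d = H = 9.8 m (single drainage).
U ≤ 60%: T_v = (π/4)·U² = (π/4)×0.48² = 0.18096.
t = T_v·H_d²/c_v = 0.18096×9.8²/6.4 = 2.716 years.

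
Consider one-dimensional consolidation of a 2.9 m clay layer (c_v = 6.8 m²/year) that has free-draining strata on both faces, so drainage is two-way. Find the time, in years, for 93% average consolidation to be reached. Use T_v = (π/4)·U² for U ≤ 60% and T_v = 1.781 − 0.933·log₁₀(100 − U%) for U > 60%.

Drainage path length: H_d = H/2 = 1.45 m (double drainage).
U > 60%: T_v = 1.781 − 0.933·log₁₀(100 − 93) = 0.99252.
t = T_v·H_d²/c_v = 0.99252×1.45²/6.8 = 0.3069 years.

t ≈ 0.307 years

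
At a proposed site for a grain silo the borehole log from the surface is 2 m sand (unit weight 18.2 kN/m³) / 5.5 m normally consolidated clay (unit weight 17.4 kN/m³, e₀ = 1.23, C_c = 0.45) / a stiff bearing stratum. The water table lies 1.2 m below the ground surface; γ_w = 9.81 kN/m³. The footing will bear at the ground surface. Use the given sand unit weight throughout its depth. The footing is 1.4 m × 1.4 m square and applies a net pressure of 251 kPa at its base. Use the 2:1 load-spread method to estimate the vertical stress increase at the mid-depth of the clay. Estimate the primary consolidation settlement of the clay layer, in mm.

S_c ≈ 113 mm

Mid-depth of clay below the ground surface: z = 2 + 5.5/2 = 4.75 m.
Total vertical stress at mid-clay: σ_v = 18.2×2 + 17.4×2.75 = 84.25 kPa.
Pore pressure: u = 9.81×(4.75 − 1.2) = 34.825 kPa.
Initial effective stress: σ'_0 = σ_v − u = 84.25 − 34.825 = 49.425 kPa.
Stress increase at mid-clay by the 2:1 spreading method:
Δσ = qBL/((B+z)(L+z)) = 251×1.4×1.4/((1.4+4.75)(1.4+4.75)) = 13.007 kPa
Final effective stress: σ'_f = σ'_0 + Δσ = 49.425 + 13.007 = 62.432 kPa.
Normally consolidated clay, so the full stress increment lies on the virgin compression line:
S_c = C_c·H/(1+e₀)·log₁₀(σ'_f/σ'_0) = 0.45×5.5/(1+1.23)×log₁₀(62.432/49.425)
    = 1.1099 × 0.10146 = 0.1126 m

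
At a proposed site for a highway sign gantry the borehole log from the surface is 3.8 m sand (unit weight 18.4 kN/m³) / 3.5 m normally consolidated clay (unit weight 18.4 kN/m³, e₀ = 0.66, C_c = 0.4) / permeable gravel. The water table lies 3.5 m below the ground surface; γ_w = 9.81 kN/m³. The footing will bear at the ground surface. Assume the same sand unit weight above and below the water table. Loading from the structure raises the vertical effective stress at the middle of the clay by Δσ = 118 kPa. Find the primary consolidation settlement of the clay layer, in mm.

Mid-depth of clay below the ground surface: z = 3.8 + 3.5/2 = 5.55 m.
Total vertical stress at mid-clay: σ_v = 18.4×3.8 + 18.4×1.75 = 102.12 kPa.
Pore pressure: u = 9.81×(5.55 − 3.5) = 20.11 kPa.
Initial effective stress: σ'_0 = σ_v − u = 102.12 − 20.11 = 82.01 kPa.
Final effective stress: σ'_f = σ'_0 + Δσ = 82.01 + 118 = 200.01 kPa.
Normally consolidated clay, so the full stress increment lies on the virgin compression line:
S_c = C_c·H/(1+e₀)·log₁₀(σ'_f/σ'_0) = 0.4×3.5/(1+0.66)×log₁₀(200.01/82.01)
    = 0.84337 × 0.38718 = 0.3265 m

S_c ≈ 327 mm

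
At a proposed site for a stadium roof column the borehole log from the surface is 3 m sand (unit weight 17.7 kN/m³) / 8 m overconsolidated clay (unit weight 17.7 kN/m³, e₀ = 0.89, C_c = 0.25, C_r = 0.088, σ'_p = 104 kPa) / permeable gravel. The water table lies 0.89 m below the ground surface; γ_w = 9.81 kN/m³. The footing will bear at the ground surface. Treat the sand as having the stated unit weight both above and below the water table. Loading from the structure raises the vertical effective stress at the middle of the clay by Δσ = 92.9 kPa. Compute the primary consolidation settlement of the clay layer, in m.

S_c ≈ 0.268 m

Mid-depth of clay below the ground surface: z = 3 + 8/2 = 7 m.
Total vertical stress at mid-clay: σ_v = 17.7×3 + 17.7×4 = 123.9 kPa.
Pore pressure: u = 9.81×(7 − 0.89) = 59.939 kPa.
Initial effective stress: σ'_0 = σ_v − u = 123.9 − 59.939 = 63.961 kPa.
Final effective stress: σ'_f = 63.961 + 92.9 = 156.86 kPa.
σ'_f = 156.86 > σ'_p = 104 kPa, so the stress path crosses the preconsolidation pressure — recompression up to σ'_p, then virgin compression beyond:
S_c = H/(1+e₀)·[C_r·log₁₀(σ'_p/σ'_0) + C_c·log₁₀(σ'_f/σ'_p)]
    = 8/1.89 × [0.088×log₁₀(104/63.961) + 0.25×log₁₀(156.86/104)]
    = 4.2328 × [0.018578 + 0.04462] = 0.2675 m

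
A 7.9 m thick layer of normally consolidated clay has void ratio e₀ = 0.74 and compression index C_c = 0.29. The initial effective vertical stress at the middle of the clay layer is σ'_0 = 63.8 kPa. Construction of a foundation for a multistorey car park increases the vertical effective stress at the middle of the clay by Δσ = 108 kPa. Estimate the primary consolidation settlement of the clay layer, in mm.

S_c ≈ 566 mm

Final effective stress: σ'_f = σ'_0 + Δσ = 63.8 + 108 = 171.8 kPa.
Normally consolidated clay, so the full stress increment lies on the virgin compression line:
S_c = C_c·H/(1+e₀)·log₁₀(σ'_f/σ'_0) = 0.29×7.9/(1+0.74)×log₁₀(171.8/63.8)
    = 1.3167 × 0.4302 = 0.5664 m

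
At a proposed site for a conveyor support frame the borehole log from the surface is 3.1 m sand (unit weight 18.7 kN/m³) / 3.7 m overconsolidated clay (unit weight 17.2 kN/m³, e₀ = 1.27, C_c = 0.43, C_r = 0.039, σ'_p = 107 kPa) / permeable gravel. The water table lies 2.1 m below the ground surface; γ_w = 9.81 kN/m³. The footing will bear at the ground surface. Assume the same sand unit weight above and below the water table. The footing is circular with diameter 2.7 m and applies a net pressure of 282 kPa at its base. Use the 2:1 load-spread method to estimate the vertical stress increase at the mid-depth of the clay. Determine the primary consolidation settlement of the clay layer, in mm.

S_c ≈ 12.4 mm

Mid-depth of clay below the ground surface: z = 3.1 + 3.7/2 = 4.95 m.
Total vertical stress at mid-clay: σ_v = 18.7×3.1 + 17.2×1.85 = 89.79 kPa.
Pore pressure: u = 9.81×(4.95 − 2.1) = 27.959 kPa.
Initial effective stress: σ'_0 = σ_v − u = 89.79 − 27.959 = 61.831 kPa.
Stress increase at mid-clay by the 2:1 spreading method:
Δσ ≈ qD²/(D+z)² = 282×2.7²/(2.7+4.95)² = 35.128 kPa
Final effective stress: σ'_f = 61.831 + 35.128 = 96.959 kPa.
σ'_f = 96.959 ≤ σ'_p = 107 kPa, so the clay remains overconsolidated and only the recompression index applies:
S_c = C_r·H/(1+e₀)·log₁₀(σ'_f/σ'_0) = 0.039×3.7/2.27×log₁₀(96.959/61.831)
    = 0.06357 × 0.19538 = 0.01242 m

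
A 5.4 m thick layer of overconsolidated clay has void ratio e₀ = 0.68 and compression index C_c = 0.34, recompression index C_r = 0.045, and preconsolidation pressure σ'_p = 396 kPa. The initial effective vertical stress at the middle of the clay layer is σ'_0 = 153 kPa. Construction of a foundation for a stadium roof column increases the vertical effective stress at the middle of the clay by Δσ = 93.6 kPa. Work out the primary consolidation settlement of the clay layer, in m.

Final effective stress: σ'_f = 153 + 93.6 = 246.6 kPa.
σ'_f = 246.6 ≤ σ'_p = 396 kPa, so the clay remains overconsolidated and only the recompression index applies:
S_c = C_r·H/(1+e₀)·log₁₀(σ'_f/σ'_0) = 0.045×5.4/1.68×log₁₀(246.6/153)
    = 0.14464 × 0.2073 = 0.02998 m

S_c ≈ 0.03 m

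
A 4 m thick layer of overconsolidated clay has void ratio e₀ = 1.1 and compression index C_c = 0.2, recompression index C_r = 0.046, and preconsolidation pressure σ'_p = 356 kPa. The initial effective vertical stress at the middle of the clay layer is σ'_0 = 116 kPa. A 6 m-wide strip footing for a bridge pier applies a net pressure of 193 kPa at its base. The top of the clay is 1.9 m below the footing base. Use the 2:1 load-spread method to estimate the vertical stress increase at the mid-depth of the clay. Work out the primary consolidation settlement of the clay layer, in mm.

S_c ≈ 26.5 mm

Mid-depth of clay below the footing base: z = 1.9 + 4/2 = 3.9 m.
Stress increase at mid-clay by the 2:1 spreading method:
Δσ = qB/(B+z) = 193×6/(6+3.9) = 116.97 kPa
Final effective stress: σ'_f = 116 + 116.97 = 232.97 kPa.
σ'_f = 232.97 ≤ σ'_p = 356 kPa, so the clay remains overconsolidated and only the recompression index applies:
S_c = C_r·H/(1+e₀)·log₁₀(σ'_f/σ'_0) = 0.046×4/2.1×log₁₀(232.97/116)
    = 0.087621 × 0.30284 = 0.02654 m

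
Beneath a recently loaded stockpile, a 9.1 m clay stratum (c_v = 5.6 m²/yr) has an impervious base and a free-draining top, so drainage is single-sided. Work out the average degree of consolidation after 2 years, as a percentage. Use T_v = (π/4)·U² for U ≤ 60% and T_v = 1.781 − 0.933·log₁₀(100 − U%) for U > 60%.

Drainage path length: H_d = H = 9.1 m (single drainage).
T_v = c_v·t/H_d² = 5.6×2/9.1² = 0.13525.
T_v = 0.13525 corresponds to the U ≤ 60% branch:
U = √(4T_v/π) = 0.415

U ≈ 41.5 %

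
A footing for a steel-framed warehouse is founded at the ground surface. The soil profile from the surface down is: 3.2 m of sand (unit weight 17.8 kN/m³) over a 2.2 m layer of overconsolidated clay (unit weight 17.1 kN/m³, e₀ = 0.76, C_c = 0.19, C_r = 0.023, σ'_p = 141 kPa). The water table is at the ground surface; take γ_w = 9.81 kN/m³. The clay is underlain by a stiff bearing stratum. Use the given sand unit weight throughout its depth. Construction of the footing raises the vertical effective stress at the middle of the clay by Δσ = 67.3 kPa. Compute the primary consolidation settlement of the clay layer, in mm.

Mid-depth of clay below the ground surface: z = 3.2 + 2.2/2 = 4.3 m.
Total vertical stress at mid-clay: σ_v = 17.8×3.2 + 17.1×1.1 = 75.77 kPa.
Pore pressure: u = 9.81×(4.3 − 0) = 42.183 kPa.
Initial effective stress: σ'_0 = σ_v − u = 75.77 − 42.183 = 33.587 kPa.
Final effective stress: σ'_f = 33.587 + 67.3 = 100.89 kPa.
σ'_f = 100.89 ≤ σ'_p = 141 kPa, so the clay remains overconsolidated and only the recompression index applies:
S_c = C_r·H/(1+e₀)·log₁₀(σ'_f/σ'_0) = 0.023×2.2/1.76×log₁₀(100.89/33.587)
    = 0.02875 × 0.47768 = 0.01373 m

S_c ≈ 13.7 mm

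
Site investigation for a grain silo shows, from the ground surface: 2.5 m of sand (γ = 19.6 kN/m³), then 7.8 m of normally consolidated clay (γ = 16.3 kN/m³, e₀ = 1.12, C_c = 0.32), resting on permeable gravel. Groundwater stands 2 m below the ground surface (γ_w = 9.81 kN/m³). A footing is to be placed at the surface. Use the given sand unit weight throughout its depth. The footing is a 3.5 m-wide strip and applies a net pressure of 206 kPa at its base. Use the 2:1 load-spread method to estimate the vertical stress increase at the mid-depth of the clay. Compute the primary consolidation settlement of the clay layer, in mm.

Mid-depth of clay below the ground surface: z = 2.5 + 7.8/2 = 6.4 m.
Total vertical stress at mid-clay: σ_v = 19.6×2.5 + 16.3×3.9 = 112.57 kPa.
Pore pressure: u = 9.81×(6.4 − 2) = 43.164 kPa.
Initial effective stress: σ'_0 = σ_v − u = 112.57 − 43.164 = 69.406 kPa.
Stress increase at mid-clay by the 2:1 spreading method:
Δσ = qB/(B+z) = 206×3.5/(3.5+6.4) = 72.828 kPa
Final effective stress: σ'_f = σ'_0 + Δσ = 69.406 + 72.828 = 142.23 kPa.
Normally consolidated clay, so the full stress increment lies on the virgin compression line:
S_c = C_c·H/(1+e₀)·log₁₀(σ'_f/σ'_0) = 0.32×7.8/(1+1.12)×log₁₀(142.23/69.406)
    = 1.1774 × 0.31159 = 0.3669 m

S_c ≈ 367 mm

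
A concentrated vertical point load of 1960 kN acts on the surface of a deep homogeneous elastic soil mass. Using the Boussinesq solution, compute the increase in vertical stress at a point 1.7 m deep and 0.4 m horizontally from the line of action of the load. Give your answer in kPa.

Δσ_z ≈ 283 kPa

Boussinesq vertical stress below a point load on an elastic half-space:
Δσ_z = 3P/(2πz²) · [1 + (r/z)²]^(−5/2)
r/z = 0.4/1.7 = 0.23529; [1+(r/z)²]^(−5/2) = 0.87397.
Δσ_z = 3×1960/(2π×1.7²) × 0.87397 = 323.82 × 0.87397 = 283 kPa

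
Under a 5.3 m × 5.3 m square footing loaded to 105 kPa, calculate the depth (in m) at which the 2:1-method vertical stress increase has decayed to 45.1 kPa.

2:1 spreading — at depth z the loaded area has grown by z in each plan dimension:
qB²/(B+z)² = Δσ_z ⇒ z = B(√(q/Δσ_z) − 1) = 5.3×(√(105/45.1) − 1) = 2.787 m

z ≈ 2.79 m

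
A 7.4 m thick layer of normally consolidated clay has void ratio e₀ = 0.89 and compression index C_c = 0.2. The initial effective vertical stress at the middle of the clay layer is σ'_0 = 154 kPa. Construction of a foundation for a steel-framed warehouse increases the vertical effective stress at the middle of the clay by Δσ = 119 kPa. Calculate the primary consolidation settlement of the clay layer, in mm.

Final effective stress: σ'_f = σ'_0 + Δσ = 154 + 119 = 273 kPa.
Normally consolidated clay, so the full stress increment lies on the virgin compression line:
S_c = C_c·H/(1+e₀)·log₁₀(σ'_f/σ'_0) = 0.2×7.4/(1+0.89)×log₁₀(273/154)
    = 0.78307 × 0.24864 = 0.1947 m

S_c ≈ 195 mm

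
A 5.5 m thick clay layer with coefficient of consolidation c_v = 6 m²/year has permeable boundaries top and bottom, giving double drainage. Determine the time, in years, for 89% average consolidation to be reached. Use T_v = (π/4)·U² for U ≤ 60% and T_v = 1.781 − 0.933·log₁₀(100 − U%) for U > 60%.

Drainage path length: H_d = H/2 = 2.75 m (double drainage).
U > 60%: T_v = 1.781 − 0.933·log₁₀(100 − 89) = 0.80938.
t = T_v·H_d²/c_v = 0.80938×2.75²/6 = 1.02 years.

t ≈ 1.02 years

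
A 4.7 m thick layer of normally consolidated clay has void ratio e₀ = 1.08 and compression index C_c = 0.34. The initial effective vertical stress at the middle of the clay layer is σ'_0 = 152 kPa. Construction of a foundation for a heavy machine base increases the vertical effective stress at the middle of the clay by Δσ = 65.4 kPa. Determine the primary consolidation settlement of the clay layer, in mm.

S_c ≈ 119 mm

Final effective stress: σ'_f = σ'_0 + Δσ = 152 + 65.4 = 217.4 kPa.
Normally consolidated clay, so the full stress increment lies on the virgin compression line:
S_c = C_c·H/(1+e₀)·log₁₀(σ'_f/σ'_0) = 0.34×4.7/(1+1.08)×log₁₀(217.4/152)
    = 0.76827 × 0.15542 = 0.1194 m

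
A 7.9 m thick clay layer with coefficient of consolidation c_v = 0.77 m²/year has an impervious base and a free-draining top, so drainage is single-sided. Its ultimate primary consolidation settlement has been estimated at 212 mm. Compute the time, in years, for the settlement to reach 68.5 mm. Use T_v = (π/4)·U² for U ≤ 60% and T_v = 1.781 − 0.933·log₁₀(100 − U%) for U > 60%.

Drainage path length: H_d = H = 7.9 m (single drainage).
U = S(t)/S_ult = 68.5/212 = 0.3231.
U ≤ 60%: T_v = (π/4)·U² = (π/4)×0.32311² = 0.081997.
t = T_v·H_d²/c_v = 0.081997×7.9²/0.77 = 6.646 years.

t ≈ 6.65 years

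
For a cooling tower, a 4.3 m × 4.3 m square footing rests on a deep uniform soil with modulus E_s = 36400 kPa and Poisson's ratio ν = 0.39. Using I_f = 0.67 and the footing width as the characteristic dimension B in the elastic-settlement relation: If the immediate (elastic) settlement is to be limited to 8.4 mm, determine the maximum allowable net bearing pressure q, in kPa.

S_e = q·B·(1−ν²)/E_s · I_f  ⇒  q = S_e·E_s / (B·(1−ν²)·I_f).
q = 0.0084 × 36400 / (4.3 × 0.8479 × 0.67) = 125.2 kPa

q ≈ 125 kPa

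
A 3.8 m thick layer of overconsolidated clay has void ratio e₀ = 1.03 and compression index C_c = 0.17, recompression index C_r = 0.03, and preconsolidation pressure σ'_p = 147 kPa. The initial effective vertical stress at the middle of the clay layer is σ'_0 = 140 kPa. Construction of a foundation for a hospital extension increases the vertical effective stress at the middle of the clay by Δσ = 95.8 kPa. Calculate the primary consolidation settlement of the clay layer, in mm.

S_c ≈ 66.5 mm

Final effective stress: σ'_f = 140 + 95.8 = 235.8 kPa.
σ'_f = 235.8 > σ'_p = 147 kPa, so the stress path crosses the preconsolidation pressure — recompression up to σ'_p, then virgin compression beyond:
S_c = H/(1+e₀)·[C_r·log₁₀(σ'_p/σ'_0) + C_c·log₁₀(σ'_f/σ'_p)]
    = 3.8/2.03 × [0.03×log₁₀(147/140) + 0.17×log₁₀(235.8/147)]
    = 1.8719 × [0.00063568 + 0.034888] = 0.0665 m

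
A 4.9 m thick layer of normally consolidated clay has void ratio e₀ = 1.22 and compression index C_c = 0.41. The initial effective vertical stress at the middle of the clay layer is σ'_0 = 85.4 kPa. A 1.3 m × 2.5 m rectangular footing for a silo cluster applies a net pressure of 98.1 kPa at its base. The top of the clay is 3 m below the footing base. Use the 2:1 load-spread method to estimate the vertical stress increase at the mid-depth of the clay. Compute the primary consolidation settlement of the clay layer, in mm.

S_c ≈ 26.4 mm

Mid-depth of clay below the footing base: z = 3 + 4.9/2 = 5.45 m.
Stress increase at mid-clay by the 2:1 spreading method:
Δσ = qBL/((B+z)(L+z)) = 98.1×1.3×2.5/((1.3+5.45)(2.5+5.45)) = 5.9413 kPa
Final effective stress: σ'_f = σ'_0 + Δσ = 85.4 + 5.9413 = 91.341 kPa.
Normally consolidated clay, so the full stress increment lies on the virgin compression line:
S_c = C_c·H/(1+e₀)·log₁₀(σ'_f/σ'_0) = 0.41×4.9/(1+1.22)×log₁₀(91.341/85.4)
    = 0.90495 × 0.029208 = 0.02643 m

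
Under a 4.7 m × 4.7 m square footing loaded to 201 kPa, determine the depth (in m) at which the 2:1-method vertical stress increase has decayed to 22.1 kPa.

2:1 spreading — at depth z the loaded area has grown by z in each plan dimension:
qB²/(B+z)² = Δσ_z ⇒ z = B(√(q/Δσ_z) − 1) = 4.7×(√(201/22.1) − 1) = 9.474 m

z ≈ 9.47 m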